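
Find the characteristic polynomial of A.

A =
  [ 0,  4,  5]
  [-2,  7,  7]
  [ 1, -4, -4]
x^3 - 3*x^2 + 3*x - 1

Expanding det(x·I − A) (e.g. by cofactor expansion or by noting that A is similar to its Jordan form J, which has the same characteristic polynomial as A) gives
  χ_A(x) = x^3 - 3*x^2 + 3*x - 1
which factors as (x - 1)^3. The eigenvalues (with algebraic multiplicities) are λ = 1 with multiplicity 3.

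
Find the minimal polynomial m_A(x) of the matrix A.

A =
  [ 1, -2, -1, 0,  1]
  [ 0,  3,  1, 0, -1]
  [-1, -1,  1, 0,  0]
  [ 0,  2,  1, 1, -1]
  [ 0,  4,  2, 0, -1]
x^3 - 3*x^2 + 3*x - 1

The characteristic polynomial is χ_A(x) = (x - 1)^5, so the eigenvalues are known. The minimal polynomial is
  m_A(x) = Π_λ (x − λ)^{k_λ}
where k_λ is the size of the *largest* Jordan block for λ (equivalently, the smallest k with (A − λI)^k v = 0 for every generalised eigenvector v of λ).

  λ = 1: largest Jordan block has size 3, contributing (x − 1)^3

So m_A(x) = (x - 1)^3 = x^3 - 3*x^2 + 3*x - 1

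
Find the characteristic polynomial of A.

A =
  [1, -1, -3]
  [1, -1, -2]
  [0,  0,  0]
x^3

Expanding det(x·I − A) (e.g. by cofactor expansion or by noting that A is similar to its Jordan form J, which has the same characteristic polynomial as A) gives
  χ_A(x) = x^3
which factors as x^3. The eigenvalues (with algebraic multiplicities) are λ = 0 with multiplicity 3.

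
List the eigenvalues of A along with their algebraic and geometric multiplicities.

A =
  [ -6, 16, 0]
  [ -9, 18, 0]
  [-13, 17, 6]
λ = 6: alg = 3, geom = 1

Step 1 — factor the characteristic polynomial to read off the algebraic multiplicities:
  χ_A(x) = (x - 6)^3

Step 2 — compute geometric multiplicities via the rank-nullity identity g(λ) = n − rank(A − λI):
  rank(A − (6)·I) = 2, so dim ker(A − (6)·I) = n − 2 = 1

Summary:
  λ = 6: algebraic multiplicity = 3, geometric multiplicity = 1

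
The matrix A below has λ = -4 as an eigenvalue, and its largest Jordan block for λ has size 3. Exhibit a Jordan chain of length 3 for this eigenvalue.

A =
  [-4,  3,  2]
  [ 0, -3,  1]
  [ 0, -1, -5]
A Jordan chain for λ = -4 of length 3:
v_1 = (1, 0, 0)ᵀ
v_2 = (3, 1, -1)ᵀ
v_3 = (0, 1, 0)ᵀ

Let N = A − (-4)·I. We want v_3 with N^3 v_3 = 0 but N^2 v_3 ≠ 0; then v_{j-1} := N · v_j for j = 3, …, 2.

Pick v_3 = (0, 1, 0)ᵀ.
Then v_2 = N · v_3 = (3, 1, -1)ᵀ.
Then v_1 = N · v_2 = (1, 0, 0)ᵀ.

Sanity check: (A − (-4)·I) v_1 = (0, 0, 0)ᵀ = 0. ✓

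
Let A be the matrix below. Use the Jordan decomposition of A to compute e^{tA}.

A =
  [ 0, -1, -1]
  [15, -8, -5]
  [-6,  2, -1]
e^{tA} =
  [3*t*exp(-3*t) + exp(-3*t), -t*exp(-3*t), -t*exp(-3*t)]
  [15*t*exp(-3*t), -5*t*exp(-3*t) + exp(-3*t), -5*t*exp(-3*t)]
  [-6*t*exp(-3*t), 2*t*exp(-3*t), 2*t*exp(-3*t) + exp(-3*t)]

Strategy: write A = P · J · P⁻¹ where J is a Jordan canonical form, so e^{tA} = P · e^{tJ} · P⁻¹, and e^{tJ} can be computed block-by-block.

A has Jordan form
J =
  [-3,  1,  0]
  [ 0, -3,  0]
  [ 0,  0, -3]
(up to reordering of blocks).

Per-block formulas:
  For a 1×1 block at λ = -3: exp(t · [-3]) = [e^(-3t)].
  For a 2×2 Jordan block J_2(-3): exp(t · J_2(-3)) = e^(-3t)·(I + t·N), where N is the 2×2 nilpotent shift.

After assembling e^{tJ} and conjugating by P, we get:

e^{tA} =
  [3*t*exp(-3*t) + exp(-3*t), -t*exp(-3*t), -t*exp(-3*t)]
  [15*t*exp(-3*t), -5*t*exp(-3*t) + exp(-3*t), -5*t*exp(-3*t)]
  [-6*t*exp(-3*t), 2*t*exp(-3*t), 2*t*exp(-3*t) + exp(-3*t)]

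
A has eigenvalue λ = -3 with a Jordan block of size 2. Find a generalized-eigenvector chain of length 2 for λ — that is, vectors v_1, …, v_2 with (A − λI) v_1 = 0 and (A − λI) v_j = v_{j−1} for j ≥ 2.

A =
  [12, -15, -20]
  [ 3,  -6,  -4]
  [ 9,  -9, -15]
A Jordan chain for λ = -3 of length 2:
v_1 = (15, 3, 9)ᵀ
v_2 = (1, 0, 0)ᵀ

Let N = A − (-3)·I. We want v_2 with N^2 v_2 = 0 but N^1 v_2 ≠ 0; then v_{j-1} := N · v_j for j = 2, …, 2.

Pick v_2 = (1, 0, 0)ᵀ.
Then v_1 = N · v_2 = (15, 3, 9)ᵀ.

Sanity check: (A − (-3)·I) v_1 = (0, 0, 0)ᵀ = 0. ✓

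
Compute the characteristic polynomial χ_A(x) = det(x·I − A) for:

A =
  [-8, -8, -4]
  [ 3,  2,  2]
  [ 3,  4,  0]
x^3 + 6*x^2 + 12*x + 8

Expanding det(x·I − A) (e.g. by cofactor expansion or by noting that A is similar to its Jordan form J, which has the same characteristic polynomial as A) gives
  χ_A(x) = x^3 + 6*x^2 + 12*x + 8
which factors as (x + 2)^3. The eigenvalues (with algebraic multiplicities) are λ = -2 with multiplicity 3.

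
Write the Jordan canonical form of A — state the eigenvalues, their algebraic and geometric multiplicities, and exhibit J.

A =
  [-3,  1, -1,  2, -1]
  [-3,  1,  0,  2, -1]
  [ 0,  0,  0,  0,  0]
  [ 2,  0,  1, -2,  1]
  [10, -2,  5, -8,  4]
J_3(0) ⊕ J_2(0)

The characteristic polynomial is
  det(x·I − A) = x^5

Eigenvalues and multiplicities (the geometric multiplicity of λ is n − rank(A − λI), which equals the number of Jordan blocks for λ):
  λ = 0: algebraic multiplicity = 5, geometric multiplicity = 2

Determining the block sizes for each eigenvalue:
  λ = 0: with am = 5 and gm = 2, the partition is not yet determined (e.g. several partitions of 5 into 2 parts exist). Let N = A − (0)·I. Computing rank(N^1) = 3, rank(N^2) = 1, rank(N^3) = 0; the number of blocks of size ≥ j is rank(N^{j−1}) − rank(N^j), giving [2, 2, 1]. So we have 1 block(s) of size 3, 1 block(s) of size 2 → block sizes [3, 2]

Assembling the blocks gives a Jordan form
J =
  [0, 1, 0, 0, 0]
  [0, 0, 1, 0, 0]
  [0, 0, 0, 0, 0]
  [0, 0, 0, 0, 1]
  [0, 0, 0, 0, 0]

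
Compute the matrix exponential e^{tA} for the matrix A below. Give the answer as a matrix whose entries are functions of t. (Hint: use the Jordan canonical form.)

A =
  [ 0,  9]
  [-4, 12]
e^{tA} =
  [-6*t*exp(6*t) + exp(6*t), 9*t*exp(6*t)]
  [-4*t*exp(6*t), 6*t*exp(6*t) + exp(6*t)]

Strategy: write A = P · J · P⁻¹ where J is a Jordan canonical form, so e^{tA} = P · e^{tJ} · P⁻¹, and e^{tJ} can be computed block-by-block.

A has Jordan form
J =
  [6, 1]
  [0, 6]
(up to reordering of blocks).

Per-block formulas:
  For a 2×2 Jordan block J_2(6): exp(t · J_2(6)) = e^(6t)·(I + t·N), where N is the 2×2 nilpotent shift.

After assembling e^{tJ} and conjugating by P, we get:

e^{tA} =
  [-6*t*exp(6*t) + exp(6*t), 9*t*exp(6*t)]
  [-4*t*exp(6*t), 6*t*exp(6*t) + exp(6*t)]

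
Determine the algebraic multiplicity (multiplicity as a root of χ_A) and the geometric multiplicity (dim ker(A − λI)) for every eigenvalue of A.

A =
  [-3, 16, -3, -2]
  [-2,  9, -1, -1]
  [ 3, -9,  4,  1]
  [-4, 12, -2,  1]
λ = 2: alg = 1, geom = 1; λ = 3: alg = 3, geom = 1

Step 1 — factor the characteristic polynomial to read off the algebraic multiplicities:
  χ_A(x) = (x - 3)^3*(x - 2)

Step 2 — compute geometric multiplicities via the rank-nullity identity g(λ) = n − rank(A − λI):
  rank(A − (2)·I) = 3, so dim ker(A − (2)·I) = n − 3 = 1
  rank(A − (3)·I) = 3, so dim ker(A − (3)·I) = n − 3 = 1

Summary:
  λ = 2: algebraic multiplicity = 1, geometric multiplicity = 1
  λ = 3: algebraic multiplicity = 3, geometric multiplicity = 1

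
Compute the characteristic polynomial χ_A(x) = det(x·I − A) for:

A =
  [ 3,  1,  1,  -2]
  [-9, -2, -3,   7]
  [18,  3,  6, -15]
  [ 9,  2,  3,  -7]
x^4

Expanding det(x·I − A) (e.g. by cofactor expansion or by noting that A is similar to its Jordan form J, which has the same characteristic polynomial as A) gives
  χ_A(x) = x^4
which factors as x^4. The eigenvalues (with algebraic multiplicities) are λ = 0 with multiplicity 4.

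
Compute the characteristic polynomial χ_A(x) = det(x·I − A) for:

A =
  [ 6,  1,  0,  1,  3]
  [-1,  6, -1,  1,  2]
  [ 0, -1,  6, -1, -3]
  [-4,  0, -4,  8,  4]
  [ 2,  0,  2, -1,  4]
x^5 - 30*x^4 + 360*x^3 - 2160*x^2 + 6480*x - 7776

Expanding det(x·I − A) (e.g. by cofactor expansion or by noting that A is similar to its Jordan form J, which has the same characteristic polynomial as A) gives
  χ_A(x) = x^5 - 30*x^4 + 360*x^3 - 2160*x^2 + 6480*x - 7776
which factors as (x - 6)^5. The eigenvalues (with algebraic multiplicities) are λ = 6 with multiplicity 5.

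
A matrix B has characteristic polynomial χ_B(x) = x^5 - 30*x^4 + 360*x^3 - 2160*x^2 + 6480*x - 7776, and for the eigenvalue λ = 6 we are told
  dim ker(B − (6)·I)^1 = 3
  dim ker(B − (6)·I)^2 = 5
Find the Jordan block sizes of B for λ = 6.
Block sizes for λ = 6: [2, 2, 1]

From the dimensions of kernels of powers, the number of Jordan blocks of size at least j is d_j − d_{j−1} where d_j = dim ker(N^j) (with d_0 = 0). Computing the differences gives [3, 2].
The number of blocks of size exactly k is (#blocks of size ≥ k) − (#blocks of size ≥ k + 1), so the partition is: 1 block(s) of size 1, 2 block(s) of size 2.
In nonincreasing order the block sizes are [2, 2, 1].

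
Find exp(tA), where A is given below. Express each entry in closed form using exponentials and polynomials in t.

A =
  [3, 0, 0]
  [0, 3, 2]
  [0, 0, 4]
e^{tA} =
  [exp(3*t), 0, 0]
  [0, exp(3*t), 2*exp(4*t) - 2*exp(3*t)]
  [0, 0, exp(4*t)]

Strategy: write A = P · J · P⁻¹ where J is a Jordan canonical form, so e^{tA} = P · e^{tJ} · P⁻¹, and e^{tJ} can be computed block-by-block.

A has Jordan form
J =
  [3, 0, 0]
  [0, 3, 0]
  [0, 0, 4]
(up to reordering of blocks).

Per-block formulas:
  For a 1×1 block at λ = 4: exp(t · [4]) = [e^(4t)].
  For a 1×1 block at λ = 3: exp(t · [3]) = [e^(3t)].

After assembling e^{tJ} and conjugating by P, we get:

e^{tA} =
  [exp(3*t), 0, 0]
  [0, exp(3*t), 2*exp(4*t) - 2*exp(3*t)]
  [0, 0, exp(4*t)]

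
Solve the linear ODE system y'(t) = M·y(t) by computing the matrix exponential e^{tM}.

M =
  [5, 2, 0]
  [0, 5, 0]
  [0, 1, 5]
e^{tM} =
  [exp(5*t), 2*t*exp(5*t), 0]
  [0, exp(5*t), 0]
  [0, t*exp(5*t), exp(5*t)]

Strategy: write M = P · J · P⁻¹ where J is a Jordan canonical form, so e^{tM} = P · e^{tJ} · P⁻¹, and e^{tJ} can be computed block-by-block.

M has Jordan form
J =
  [5, 1, 0]
  [0, 5, 0]
  [0, 0, 5]
(up to reordering of blocks).

Per-block formulas:
  For a 1×1 block at λ = 5: exp(t · [5]) = [e^(5t)].
  For a 2×2 Jordan block J_2(5): exp(t · J_2(5)) = e^(5t)·(I + t·N), where N is the 2×2 nilpotent shift.

After assembling e^{tJ} and conjugating by P, we get:

e^{tM} =
  [exp(5*t), 2*t*exp(5*t), 0]
  [0, exp(5*t), 0]
  [0, t*exp(5*t), exp(5*t)]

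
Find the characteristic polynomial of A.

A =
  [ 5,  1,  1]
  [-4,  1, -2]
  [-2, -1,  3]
x^3 - 9*x^2 + 27*x - 27

Expanding det(x·I − A) (e.g. by cofactor expansion or by noting that A is similar to its Jordan form J, which has the same characteristic polynomial as A) gives
  χ_A(x) = x^3 - 9*x^2 + 27*x - 27
which factors as (x - 3)^3. The eigenvalues (with algebraic multiplicities) are λ = 3 with multiplicity 3.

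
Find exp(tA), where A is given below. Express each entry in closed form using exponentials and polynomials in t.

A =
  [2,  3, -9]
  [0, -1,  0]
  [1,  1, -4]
e^{tA} =
  [3*t*exp(-t) + exp(-t), 3*t*exp(-t), -9*t*exp(-t)]
  [0, exp(-t), 0]
  [t*exp(-t), t*exp(-t), -3*t*exp(-t) + exp(-t)]

Strategy: write A = P · J · P⁻¹ where J is a Jordan canonical form, so e^{tA} = P · e^{tJ} · P⁻¹, and e^{tJ} can be computed block-by-block.

A has Jordan form
J =
  [-1,  1,  0]
  [ 0, -1,  0]
  [ 0,  0, -1]
(up to reordering of blocks).

Per-block formulas:
  For a 1×1 block at λ = -1: exp(t · [-1]) = [e^(-1t)].
  For a 2×2 Jordan block J_2(-1): exp(t · J_2(-1)) = e^(-1t)·(I + t·N), where N is the 2×2 nilpotent shift.

After assembling e^{tJ} and conjugating by P, we get:

e^{tA} =
  [3*t*exp(-t) + exp(-t), 3*t*exp(-t), -9*t*exp(-t)]
  [0, exp(-t), 0]
  [t*exp(-t), t*exp(-t), -3*t*exp(-t) + exp(-t)]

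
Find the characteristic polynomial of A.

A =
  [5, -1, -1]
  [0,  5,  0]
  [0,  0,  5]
x^3 - 15*x^2 + 75*x - 125

Expanding det(x·I − A) (e.g. by cofactor expansion or by noting that A is similar to its Jordan form J, which has the same characteristic polynomial as A) gives
  χ_A(x) = x^3 - 15*x^2 + 75*x - 125
which factors as (x - 5)^3. The eigenvalues (with algebraic multiplicities) are λ = 5 with multiplicity 3.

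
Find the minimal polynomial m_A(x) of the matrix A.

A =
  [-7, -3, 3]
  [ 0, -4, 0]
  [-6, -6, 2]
x^2 + 5*x + 4

The characteristic polynomial is χ_A(x) = (x + 1)*(x + 4)^2, so the eigenvalues are known. The minimal polynomial is
  m_A(x) = Π_λ (x − λ)^{k_λ}
where k_λ is the size of the *largest* Jordan block for λ (equivalently, the smallest k with (A − λI)^k v = 0 for every generalised eigenvector v of λ).

  λ = -4: largest Jordan block has size 1, contributing (x + 4)
  λ = -1: largest Jordan block has size 1, contributing (x + 1)

So m_A(x) = (x + 1)*(x + 4) = x^2 + 5*x + 4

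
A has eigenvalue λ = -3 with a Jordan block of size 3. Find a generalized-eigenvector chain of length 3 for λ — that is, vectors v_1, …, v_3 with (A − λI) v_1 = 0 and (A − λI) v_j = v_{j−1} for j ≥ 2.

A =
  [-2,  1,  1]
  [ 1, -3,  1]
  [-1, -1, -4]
A Jordan chain for λ = -3 of length 3:
v_1 = (1, 0, -1)ᵀ
v_2 = (1, 1, -1)ᵀ
v_3 = (1, 0, 0)ᵀ

Let N = A − (-3)·I. We want v_3 with N^3 v_3 = 0 but N^2 v_3 ≠ 0; then v_{j-1} := N · v_j for j = 3, …, 2.

Pick v_3 = (1, 0, 0)ᵀ.
Then v_2 = N · v_3 = (1, 1, -1)ᵀ.
Then v_1 = N · v_2 = (1, 0, -1)ᵀ.

Sanity check: (A − (-3)·I) v_1 = (0, 0, 0)ᵀ = 0. ✓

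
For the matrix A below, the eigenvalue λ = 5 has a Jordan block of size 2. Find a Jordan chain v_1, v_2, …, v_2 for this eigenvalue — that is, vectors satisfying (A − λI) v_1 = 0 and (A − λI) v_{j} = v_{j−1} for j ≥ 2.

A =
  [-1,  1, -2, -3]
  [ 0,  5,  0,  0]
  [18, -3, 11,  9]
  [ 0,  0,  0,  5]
A Jordan chain for λ = 5 of length 2:
v_1 = (-6, 0, 18, 0)ᵀ
v_2 = (1, 0, 0, 0)ᵀ

Let N = A − (5)·I. We want v_2 with N^2 v_2 = 0 but N^1 v_2 ≠ 0; then v_{j-1} := N · v_j for j = 2, …, 2.

Pick v_2 = (1, 0, 0, 0)ᵀ.
Then v_1 = N · v_2 = (-6, 0, 18, 0)ᵀ.

Sanity check: (A − (5)·I) v_1 = (0, 0, 0, 0)ᵀ = 0. ✓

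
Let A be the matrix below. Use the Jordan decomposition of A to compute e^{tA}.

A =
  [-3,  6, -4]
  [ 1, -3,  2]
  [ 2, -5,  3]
e^{tA} =
  [t^2*exp(-t) - 2*t*exp(-t) + exp(-t), -2*t^2*exp(-t) + 6*t*exp(-t), 2*t^2*exp(-t) - 4*t*exp(-t)]
  [t*exp(-t), -2*t*exp(-t) + exp(-t), 2*t*exp(-t)]
  [-t^2*exp(-t)/2 + 2*t*exp(-t), t^2*exp(-t) - 5*t*exp(-t), -t^2*exp(-t) + 4*t*exp(-t) + exp(-t)]

Strategy: write A = P · J · P⁻¹ where J is a Jordan canonical form, so e^{tA} = P · e^{tJ} · P⁻¹, and e^{tJ} can be computed block-by-block.

A has Jordan form
J =
  [-1,  1,  0]
  [ 0, -1,  1]
  [ 0,  0, -1]
(up to reordering of blocks).

Per-block formulas:
  For a 3×3 Jordan block J_3(-1): exp(t · J_3(-1)) = e^(-1t)·(I + t·N + (t^2/2)·N^2), where N is the 3×3 nilpotent shift.

After assembling e^{tJ} and conjugating by P, we get:

e^{tA} =
  [t^2*exp(-t) - 2*t*exp(-t) + exp(-t), -2*t^2*exp(-t) + 6*t*exp(-t), 2*t^2*exp(-t) - 4*t*exp(-t)]
  [t*exp(-t), -2*t*exp(-t) + exp(-t), 2*t*exp(-t)]
  [-t^2*exp(-t)/2 + 2*t*exp(-t), t^2*exp(-t) - 5*t*exp(-t), -t^2*exp(-t) + 4*t*exp(-t) + exp(-t)]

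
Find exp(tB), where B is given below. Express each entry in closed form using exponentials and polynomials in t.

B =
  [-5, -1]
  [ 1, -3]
e^{tB} =
  [-t*exp(-4*t) + exp(-4*t), -t*exp(-4*t)]
  [t*exp(-4*t), t*exp(-4*t) + exp(-4*t)]

Strategy: write B = P · J · P⁻¹ where J is a Jordan canonical form, so e^{tB} = P · e^{tJ} · P⁻¹, and e^{tJ} can be computed block-by-block.

B has Jordan form
J =
  [-4,  1]
  [ 0, -4]
(up to reordering of blocks).

Per-block formulas:
  For a 2×2 Jordan block J_2(-4): exp(t · J_2(-4)) = e^(-4t)·(I + t·N), where N is the 2×2 nilpotent shift.

After assembling e^{tJ} and conjugating by P, we get:

e^{tB} =
  [-t*exp(-4*t) + exp(-4*t), -t*exp(-4*t)]
  [t*exp(-4*t), t*exp(-4*t) + exp(-4*t)]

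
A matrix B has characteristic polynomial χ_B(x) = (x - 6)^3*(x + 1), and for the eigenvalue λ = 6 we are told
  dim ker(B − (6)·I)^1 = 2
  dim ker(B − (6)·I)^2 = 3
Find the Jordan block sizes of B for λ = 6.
Block sizes for λ = 6: [2, 1]

From the dimensions of kernels of powers, the number of Jordan blocks of size at least j is d_j − d_{j−1} where d_j = dim ker(N^j) (with d_0 = 0). Computing the differences gives [2, 1].
The number of blocks of size exactly k is (#blocks of size ≥ k) − (#blocks of size ≥ k + 1), so the partition is: 1 block(s) of size 1, 1 block(s) of size 2.
In nonincreasing order the block sizes are [2, 1].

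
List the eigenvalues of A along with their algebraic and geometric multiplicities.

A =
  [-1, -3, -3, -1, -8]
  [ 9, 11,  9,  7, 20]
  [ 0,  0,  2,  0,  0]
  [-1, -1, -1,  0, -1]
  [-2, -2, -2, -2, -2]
λ = 2: alg = 5, geom = 3

Step 1 — factor the characteristic polynomial to read off the algebraic multiplicities:
  χ_A(x) = (x - 2)^5

Step 2 — compute geometric multiplicities via the rank-nullity identity g(λ) = n − rank(A − λI):
  rank(A − (2)·I) = 2, so dim ker(A − (2)·I) = n − 2 = 3

Summary:
  λ = 2: algebraic multiplicity = 5, geometric multiplicity = 3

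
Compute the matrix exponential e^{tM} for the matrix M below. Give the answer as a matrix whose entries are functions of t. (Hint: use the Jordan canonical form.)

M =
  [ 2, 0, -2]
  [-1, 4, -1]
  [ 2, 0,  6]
e^{tM} =
  [-2*t*exp(4*t) + exp(4*t), 0, -2*t*exp(4*t)]
  [-t*exp(4*t), exp(4*t), -t*exp(4*t)]
  [2*t*exp(4*t), 0, 2*t*exp(4*t) + exp(4*t)]

Strategy: write M = P · J · P⁻¹ where J is a Jordan canonical form, so e^{tM} = P · e^{tJ} · P⁻¹, and e^{tJ} can be computed block-by-block.

M has Jordan form
J =
  [4, 1, 0]
  [0, 4, 0]
  [0, 0, 4]
(up to reordering of blocks).

Per-block formulas:
  For a 2×2 Jordan block J_2(4): exp(t · J_2(4)) = e^(4t)·(I + t·N), where N is the 2×2 nilpotent shift.
  For a 1×1 block at λ = 4: exp(t · [4]) = [e^(4t)].

After assembling e^{tJ} and conjugating by P, we get:

e^{tM} =
  [-2*t*exp(4*t) + exp(4*t), 0, -2*t*exp(4*t)]
  [-t*exp(4*t), exp(4*t), -t*exp(4*t)]
  [2*t*exp(4*t), 0, 2*t*exp(4*t) + exp(4*t)]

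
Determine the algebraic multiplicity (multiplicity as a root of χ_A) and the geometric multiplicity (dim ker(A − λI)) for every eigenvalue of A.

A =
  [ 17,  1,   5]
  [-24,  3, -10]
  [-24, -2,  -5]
λ = 5: alg = 3, geom = 2

Step 1 — factor the characteristic polynomial to read off the algebraic multiplicities:
  χ_A(x) = (x - 5)^3

Step 2 — compute geometric multiplicities via the rank-nullity identity g(λ) = n − rank(A − λI):
  rank(A − (5)·I) = 1, so dim ker(A − (5)·I) = n − 1 = 2

Summary:
  λ = 5: algebraic multiplicity = 3, geometric multiplicity = 2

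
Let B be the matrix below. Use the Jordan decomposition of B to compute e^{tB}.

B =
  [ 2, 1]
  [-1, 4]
e^{tB} =
  [-t*exp(3*t) + exp(3*t), t*exp(3*t)]
  [-t*exp(3*t), t*exp(3*t) + exp(3*t)]

Strategy: write B = P · J · P⁻¹ where J is a Jordan canonical form, so e^{tB} = P · e^{tJ} · P⁻¹, and e^{tJ} can be computed block-by-block.

B has Jordan form
J =
  [3, 1]
  [0, 3]
(up to reordering of blocks).

Per-block formulas:
  For a 2×2 Jordan block J_2(3): exp(t · J_2(3)) = e^(3t)·(I + t·N), where N is the 2×2 nilpotent shift.

After assembling e^{tJ} and conjugating by P, we get:

e^{tB} =
  [-t*exp(3*t) + exp(3*t), t*exp(3*t)]
  [-t*exp(3*t), t*exp(3*t) + exp(3*t)]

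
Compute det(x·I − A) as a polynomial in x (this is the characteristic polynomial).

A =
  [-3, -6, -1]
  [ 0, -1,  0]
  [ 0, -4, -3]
x^3 + 7*x^2 + 15*x + 9

Expanding det(x·I − A) (e.g. by cofactor expansion or by noting that A is similar to its Jordan form J, which has the same characteristic polynomial as A) gives
  χ_A(x) = x^3 + 7*x^2 + 15*x + 9
which factors as (x + 1)*(x + 3)^2. The eigenvalues (with algebraic multiplicities) are λ = -3 with multiplicity 2, λ = -1 with multiplicity 1.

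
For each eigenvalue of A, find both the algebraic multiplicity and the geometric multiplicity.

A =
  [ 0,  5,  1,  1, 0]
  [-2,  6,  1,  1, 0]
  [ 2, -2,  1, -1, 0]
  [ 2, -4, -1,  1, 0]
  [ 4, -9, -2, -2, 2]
λ = 2: alg = 5, geom = 3

Step 1 — factor the characteristic polynomial to read off the algebraic multiplicities:
  χ_A(x) = (x - 2)^5

Step 2 — compute geometric multiplicities via the rank-nullity identity g(λ) = n − rank(A − λI):
  rank(A − (2)·I) = 2, so dim ker(A − (2)·I) = n − 2 = 3

Summary:
  λ = 2: algebraic multiplicity = 5, geometric multiplicity = 3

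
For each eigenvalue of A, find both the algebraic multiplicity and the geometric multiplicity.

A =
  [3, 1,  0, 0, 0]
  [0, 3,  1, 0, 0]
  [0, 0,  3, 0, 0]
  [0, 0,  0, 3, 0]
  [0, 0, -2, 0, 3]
λ = 3: alg = 5, geom = 3

Step 1 — factor the characteristic polynomial to read off the algebraic multiplicities:
  χ_A(x) = (x - 3)^5

Step 2 — compute geometric multiplicities via the rank-nullity identity g(λ) = n − rank(A − λI):
  rank(A − (3)·I) = 2, so dim ker(A − (3)·I) = n − 2 = 3

Summary:
  λ = 3: algebraic multiplicity = 5, geometric multiplicity = 3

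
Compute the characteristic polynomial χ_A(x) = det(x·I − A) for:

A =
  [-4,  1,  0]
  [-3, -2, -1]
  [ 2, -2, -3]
x^3 + 9*x^2 + 27*x + 27

Expanding det(x·I − A) (e.g. by cofactor expansion or by noting that A is similar to its Jordan form J, which has the same characteristic polynomial as A) gives
  χ_A(x) = x^3 + 9*x^2 + 27*x + 27
which factors as (x + 3)^3. The eigenvalues (with algebraic multiplicities) are λ = -3 with multiplicity 3.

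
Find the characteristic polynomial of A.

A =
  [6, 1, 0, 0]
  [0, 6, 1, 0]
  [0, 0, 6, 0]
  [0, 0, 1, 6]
x^4 - 24*x^3 + 216*x^2 - 864*x + 1296

Expanding det(x·I − A) (e.g. by cofactor expansion or by noting that A is similar to its Jordan form J, which has the same characteristic polynomial as A) gives
  χ_A(x) = x^4 - 24*x^3 + 216*x^2 - 864*x + 1296
which factors as (x - 6)^4. The eigenvalues (with algebraic multiplicities) are λ = 6 with multiplicity 4.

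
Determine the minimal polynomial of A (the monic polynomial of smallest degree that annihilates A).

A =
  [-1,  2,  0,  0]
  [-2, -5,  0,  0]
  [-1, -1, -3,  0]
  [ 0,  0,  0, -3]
x^2 + 6*x + 9

The characteristic polynomial is χ_A(x) = (x + 3)^4, so the eigenvalues are known. The minimal polynomial is
  m_A(x) = Π_λ (x − λ)^{k_λ}
where k_λ is the size of the *largest* Jordan block for λ (equivalently, the smallest k with (A − λI)^k v = 0 for every generalised eigenvector v of λ).

  λ = -3: largest Jordan block has size 2, contributing (x + 3)^2

So m_A(x) = (x + 3)^2 = x^2 + 6*x + 9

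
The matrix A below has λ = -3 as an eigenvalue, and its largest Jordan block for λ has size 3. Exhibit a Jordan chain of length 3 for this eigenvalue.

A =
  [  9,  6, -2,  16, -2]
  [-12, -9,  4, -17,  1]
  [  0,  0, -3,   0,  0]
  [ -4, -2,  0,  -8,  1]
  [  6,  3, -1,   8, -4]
A Jordan chain for λ = -3 of length 3:
v_1 = (-4, 2, 0, 2, -2)ᵀ
v_2 = (12, -12, 0, -4, 6)ᵀ
v_3 = (1, 0, 0, 0, 0)ᵀ

Let N = A − (-3)·I. We want v_3 with N^3 v_3 = 0 but N^2 v_3 ≠ 0; then v_{j-1} := N · v_j for j = 3, …, 2.

Pick v_3 = (1, 0, 0, 0, 0)ᵀ.
Then v_2 = N · v_3 = (12, -12, 0, -4, 6)ᵀ.
Then v_1 = N · v_2 = (-4, 2, 0, 2, -2)ᵀ.

Sanity check: (A − (-3)·I) v_1 = (0, 0, 0, 0, 0)ᵀ = 0. ✓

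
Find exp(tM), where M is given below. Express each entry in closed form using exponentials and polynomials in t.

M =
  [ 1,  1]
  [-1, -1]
e^{tM} =
  [t + 1, t]
  [-t, 1 - t]

Strategy: write M = P · J · P⁻¹ where J is a Jordan canonical form, so e^{tM} = P · e^{tJ} · P⁻¹, and e^{tJ} can be computed block-by-block.

M has Jordan form
J =
  [0, 1]
  [0, 0]
(up to reordering of blocks).

Per-block formulas:
  For a 2×2 Jordan block J_2(0): exp(t · J_2(0)) = e^(0t)·(I + t·N), where N is the 2×2 nilpotent shift.

After assembling e^{tJ} and conjugating by P, we get:

e^{tM} =
  [t + 1, t]
  [-t, 1 - t]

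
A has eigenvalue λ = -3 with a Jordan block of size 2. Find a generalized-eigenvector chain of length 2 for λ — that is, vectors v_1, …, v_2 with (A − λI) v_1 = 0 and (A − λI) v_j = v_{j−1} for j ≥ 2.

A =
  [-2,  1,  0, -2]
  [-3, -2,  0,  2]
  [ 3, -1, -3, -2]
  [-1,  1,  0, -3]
A Jordan chain for λ = -3 of length 2:
v_1 = (1, 1, -1, 1)ᵀ
v_2 = (0, 1, 0, 0)ᵀ

Let N = A − (-3)·I. We want v_2 with N^2 v_2 = 0 but N^1 v_2 ≠ 0; then v_{j-1} := N · v_j for j = 2, …, 2.

Pick v_2 = (0, 1, 0, 0)ᵀ.
Then v_1 = N · v_2 = (1, 1, -1, 1)ᵀ.

Sanity check: (A − (-3)·I) v_1 = (0, 0, 0, 0)ᵀ = 0. ✓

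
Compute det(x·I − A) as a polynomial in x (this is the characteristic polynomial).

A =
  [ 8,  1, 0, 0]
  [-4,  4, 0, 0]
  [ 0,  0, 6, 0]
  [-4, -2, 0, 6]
x^4 - 24*x^3 + 216*x^2 - 864*x + 1296

Expanding det(x·I − A) (e.g. by cofactor expansion or by noting that A is similar to its Jordan form J, which has the same characteristic polynomial as A) gives
  χ_A(x) = x^4 - 24*x^3 + 216*x^2 - 864*x + 1296
which factors as (x - 6)^4. The eigenvalues (with algebraic multiplicities) are λ = 6 with multiplicity 4.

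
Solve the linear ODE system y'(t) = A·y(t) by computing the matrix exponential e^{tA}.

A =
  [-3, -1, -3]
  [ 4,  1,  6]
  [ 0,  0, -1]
e^{tA} =
  [-2*t*exp(-t) + exp(-t), -t*exp(-t), -3*t*exp(-t)]
  [4*t*exp(-t), 2*t*exp(-t) + exp(-t), 6*t*exp(-t)]
  [0, 0, exp(-t)]

Strategy: write A = P · J · P⁻¹ where J is a Jordan canonical form, so e^{tA} = P · e^{tJ} · P⁻¹, and e^{tJ} can be computed block-by-block.

A has Jordan form
J =
  [-1,  1,  0]
  [ 0, -1,  0]
  [ 0,  0, -1]
(up to reordering of blocks).

Per-block formulas:
  For a 1×1 block at λ = -1: exp(t · [-1]) = [e^(-1t)].
  For a 2×2 Jordan block J_2(-1): exp(t · J_2(-1)) = e^(-1t)·(I + t·N), where N is the 2×2 nilpotent shift.

After assembling e^{tJ} and conjugating by P, we get:

e^{tA} =
  [-2*t*exp(-t) + exp(-t), -t*exp(-t), -3*t*exp(-t)]
  [4*t*exp(-t), 2*t*exp(-t) + exp(-t), 6*t*exp(-t)]
  [0, 0, exp(-t)]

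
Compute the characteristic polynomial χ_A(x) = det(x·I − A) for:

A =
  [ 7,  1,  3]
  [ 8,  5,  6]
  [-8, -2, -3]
x^3 - 9*x^2 + 27*x - 27

Expanding det(x·I − A) (e.g. by cofactor expansion or by noting that A is similar to its Jordan form J, which has the same characteristic polynomial as A) gives
  χ_A(x) = x^3 - 9*x^2 + 27*x - 27
which factors as (x - 3)^3. The eigenvalues (with algebraic multiplicities) are λ = 3 with multiplicity 3.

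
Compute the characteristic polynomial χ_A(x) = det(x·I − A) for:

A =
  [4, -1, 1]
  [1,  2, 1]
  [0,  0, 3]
x^3 - 9*x^2 + 27*x - 27

Expanding det(x·I − A) (e.g. by cofactor expansion or by noting that A is similar to its Jordan form J, which has the same characteristic polynomial as A) gives
  χ_A(x) = x^3 - 9*x^2 + 27*x - 27
which factors as (x - 3)^3. The eigenvalues (with algebraic multiplicities) are λ = 3 with multiplicity 3.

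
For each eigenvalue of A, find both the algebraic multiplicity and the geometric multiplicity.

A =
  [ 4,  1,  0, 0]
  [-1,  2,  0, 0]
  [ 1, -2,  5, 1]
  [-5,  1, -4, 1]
λ = 3: alg = 4, geom = 2

Step 1 — factor the characteristic polynomial to read off the algebraic multiplicities:
  χ_A(x) = (x - 3)^4

Step 2 — compute geometric multiplicities via the rank-nullity identity g(λ) = n − rank(A − λI):
  rank(A − (3)·I) = 2, so dim ker(A − (3)·I) = n − 2 = 2

Summary:
  λ = 3: algebraic multiplicity = 4, geometric multiplicity = 2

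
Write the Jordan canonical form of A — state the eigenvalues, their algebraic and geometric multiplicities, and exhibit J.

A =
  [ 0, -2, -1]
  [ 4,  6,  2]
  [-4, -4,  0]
J_2(2) ⊕ J_1(2)

The characteristic polynomial is
  det(x·I − A) = x^3 - 6*x^2 + 12*x - 8 = (x - 2)^3

Eigenvalues and multiplicities (the geometric multiplicity of λ is n − rank(A − λI), which equals the number of Jordan blocks for λ):
  λ = 2: algebraic multiplicity = 3, geometric multiplicity = 2

Determining the block sizes for each eigenvalue:
  λ = 2: 2 blocks summing to 3 forces exactly one block of size 2 and the rest size 1 → block sizes [2, 1]

Assembling the blocks gives a Jordan form
J =
  [2, 1, 0]
  [0, 2, 0]
  [0, 0, 2]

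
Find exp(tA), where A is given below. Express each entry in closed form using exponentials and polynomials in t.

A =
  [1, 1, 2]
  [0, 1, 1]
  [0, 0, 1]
e^{tA} =
  [exp(t), t*exp(t), t^2*exp(t)/2 + 2*t*exp(t)]
  [0, exp(t), t*exp(t)]
  [0, 0, exp(t)]

Strategy: write A = P · J · P⁻¹ where J is a Jordan canonical form, so e^{tA} = P · e^{tJ} · P⁻¹, and e^{tJ} can be computed block-by-block.

A has Jordan form
J =
  [1, 1, 0]
  [0, 1, 1]
  [0, 0, 1]
(up to reordering of blocks).

Per-block formulas:
  For a 3×3 Jordan block J_3(1): exp(t · J_3(1)) = e^(1t)·(I + t·N + (t^2/2)·N^2), where N is the 3×3 nilpotent shift.

After assembling e^{tJ} and conjugating by P, we get:

e^{tA} =
  [exp(t), t*exp(t), t^2*exp(t)/2 + 2*t*exp(t)]
  [0, exp(t), t*exp(t)]
  [0, 0, exp(t)]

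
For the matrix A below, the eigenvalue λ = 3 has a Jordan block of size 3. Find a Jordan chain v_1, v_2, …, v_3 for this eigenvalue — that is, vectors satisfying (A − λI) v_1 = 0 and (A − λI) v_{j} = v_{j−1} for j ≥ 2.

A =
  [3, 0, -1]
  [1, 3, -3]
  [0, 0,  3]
A Jordan chain for λ = 3 of length 3:
v_1 = (0, -1, 0)ᵀ
v_2 = (-1, -3, 0)ᵀ
v_3 = (0, 0, 1)ᵀ

Let N = A − (3)·I. We want v_3 with N^3 v_3 = 0 but N^2 v_3 ≠ 0; then v_{j-1} := N · v_j for j = 3, …, 2.

Pick v_3 = (0, 0, 1)ᵀ.
Then v_2 = N · v_3 = (-1, -3, 0)ᵀ.
Then v_1 = N · v_2 = (0, -1, 0)ᵀ.

Sanity check: (A − (3)·I) v_1 = (0, 0, 0)ᵀ = 0. ✓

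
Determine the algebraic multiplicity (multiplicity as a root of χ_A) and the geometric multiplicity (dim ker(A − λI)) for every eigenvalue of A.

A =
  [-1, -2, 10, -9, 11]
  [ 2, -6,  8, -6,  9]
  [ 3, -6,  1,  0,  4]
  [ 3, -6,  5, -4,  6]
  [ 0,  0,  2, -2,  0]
λ = -2: alg = 5, geom = 2

Step 1 — factor the characteristic polynomial to read off the algebraic multiplicities:
  χ_A(x) = (x + 2)^5

Step 2 — compute geometric multiplicities via the rank-nullity identity g(λ) = n − rank(A − λI):
  rank(A − (-2)·I) = 3, so dim ker(A − (-2)·I) = n − 3 = 2

Summary:
  λ = -2: algebraic multiplicity = 5, geometric multiplicity = 2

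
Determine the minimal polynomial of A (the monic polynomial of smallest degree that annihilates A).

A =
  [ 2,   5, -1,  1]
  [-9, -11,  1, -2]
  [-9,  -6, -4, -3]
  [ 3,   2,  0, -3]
x^3 + 12*x^2 + 48*x + 64

The characteristic polynomial is χ_A(x) = (x + 4)^4, so the eigenvalues are known. The minimal polynomial is
  m_A(x) = Π_λ (x − λ)^{k_λ}
where k_λ is the size of the *largest* Jordan block for λ (equivalently, the smallest k with (A − λI)^k v = 0 for every generalised eigenvector v of λ).

  λ = -4: largest Jordan block has size 3, contributing (x + 4)^3

So m_A(x) = (x + 4)^3 = x^3 + 12*x^2 + 48*x + 64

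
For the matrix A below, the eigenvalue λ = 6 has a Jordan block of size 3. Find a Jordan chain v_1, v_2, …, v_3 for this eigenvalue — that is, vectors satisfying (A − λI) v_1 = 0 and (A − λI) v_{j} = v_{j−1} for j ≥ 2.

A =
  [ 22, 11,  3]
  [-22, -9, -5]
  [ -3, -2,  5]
A Jordan chain for λ = 6 of length 3:
v_1 = (5, -7, -1)ᵀ
v_2 = (16, -22, -3)ᵀ
v_3 = (1, 0, 0)ᵀ

Let N = A − (6)·I. We want v_3 with N^3 v_3 = 0 but N^2 v_3 ≠ 0; then v_{j-1} := N · v_j for j = 3, …, 2.

Pick v_3 = (1, 0, 0)ᵀ.
Then v_2 = N · v_3 = (16, -22, -3)ᵀ.
Then v_1 = N · v_2 = (5, -7, -1)ᵀ.

Sanity check: (A − (6)·I) v_1 = (0, 0, 0)ᵀ = 0. ✓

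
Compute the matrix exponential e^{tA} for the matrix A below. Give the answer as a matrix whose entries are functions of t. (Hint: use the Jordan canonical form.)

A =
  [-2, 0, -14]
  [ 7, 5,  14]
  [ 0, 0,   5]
e^{tA} =
  [exp(-2*t), 0, -2*exp(5*t) + 2*exp(-2*t)]
  [exp(5*t) - exp(-2*t), exp(5*t), 2*exp(5*t) - 2*exp(-2*t)]
  [0, 0, exp(5*t)]

Strategy: write A = P · J · P⁻¹ where J is a Jordan canonical form, so e^{tA} = P · e^{tJ} · P⁻¹, and e^{tJ} can be computed block-by-block.

A has Jordan form
J =
  [-2, 0, 0]
  [ 0, 5, 0]
  [ 0, 0, 5]
(up to reordering of blocks).

Per-block formulas:
  For a 1×1 block at λ = -2: exp(t · [-2]) = [e^(-2t)].
  For a 1×1 block at λ = 5: exp(t · [5]) = [e^(5t)].

After assembling e^{tJ} and conjugating by P, we get:

e^{tA} =
  [exp(-2*t), 0, -2*exp(5*t) + 2*exp(-2*t)]
  [exp(5*t) - exp(-2*t), exp(5*t), 2*exp(5*t) - 2*exp(-2*t)]
  [0, 0, exp(5*t)]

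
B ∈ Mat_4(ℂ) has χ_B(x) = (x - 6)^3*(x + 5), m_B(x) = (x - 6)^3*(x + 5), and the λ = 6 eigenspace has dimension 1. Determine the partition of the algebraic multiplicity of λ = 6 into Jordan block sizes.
Block sizes for λ = 6: [3]

Step 1 — from the characteristic polynomial, algebraic multiplicity of λ = 6 is 3. From dim ker(B − (6)·I) = 1, there are exactly 1 Jordan blocks for λ = 6.
Step 2 — from the minimal polynomial, the factor (x − 6)^3 tells us the largest block for λ = 6 has size 3.
Step 3 — with total size 3, 1 blocks, and largest block 3, the block sizes (in nonincreasing order) are [3].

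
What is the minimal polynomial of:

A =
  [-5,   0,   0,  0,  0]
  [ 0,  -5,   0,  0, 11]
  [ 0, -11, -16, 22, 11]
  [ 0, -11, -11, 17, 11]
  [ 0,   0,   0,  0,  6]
x^2 - x - 30

The characteristic polynomial is χ_A(x) = (x - 6)^2*(x + 5)^3, so the eigenvalues are known. The minimal polynomial is
  m_A(x) = Π_λ (x − λ)^{k_λ}
where k_λ is the size of the *largest* Jordan block for λ (equivalently, the smallest k with (A − λI)^k v = 0 for every generalised eigenvector v of λ).

  λ = -5: largest Jordan block has size 1, contributing (x + 5)
  λ = 6: largest Jordan block has size 1, contributing (x − 6)

So m_A(x) = (x - 6)*(x + 5) = x^2 - x - 30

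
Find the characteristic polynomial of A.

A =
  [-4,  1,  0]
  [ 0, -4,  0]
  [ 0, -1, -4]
x^3 + 12*x^2 + 48*x + 64

Expanding det(x·I − A) (e.g. by cofactor expansion or by noting that A is similar to its Jordan form J, which has the same characteristic polynomial as A) gives
  χ_A(x) = x^3 + 12*x^2 + 48*x + 64
which factors as (x + 4)^3. The eigenvalues (with algebraic multiplicities) are λ = -4 with multiplicity 3.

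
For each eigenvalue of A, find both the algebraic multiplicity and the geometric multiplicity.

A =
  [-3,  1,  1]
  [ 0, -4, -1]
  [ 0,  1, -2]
λ = -3: alg = 3, geom = 2

Step 1 — factor the characteristic polynomial to read off the algebraic multiplicities:
  χ_A(x) = (x + 3)^3

Step 2 — compute geometric multiplicities via the rank-nullity identity g(λ) = n − rank(A − λI):
  rank(A − (-3)·I) = 1, so dim ker(A − (-3)·I) = n − 1 = 2

Summary:
  λ = -3: algebraic multiplicity = 3, geometric multiplicity = 2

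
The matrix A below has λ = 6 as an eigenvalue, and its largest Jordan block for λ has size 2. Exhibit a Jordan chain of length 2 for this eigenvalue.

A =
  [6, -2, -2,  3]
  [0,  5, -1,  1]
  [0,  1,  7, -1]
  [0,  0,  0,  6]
A Jordan chain for λ = 6 of length 2:
v_1 = (-2, -1, 1, 0)ᵀ
v_2 = (0, 1, 0, 0)ᵀ

Let N = A − (6)·I. We want v_2 with N^2 v_2 = 0 but N^1 v_2 ≠ 0; then v_{j-1} := N · v_j for j = 2, …, 2.

Pick v_2 = (0, 1, 0, 0)ᵀ.
Then v_1 = N · v_2 = (-2, -1, 1, 0)ᵀ.

Sanity check: (A − (6)·I) v_1 = (0, 0, 0, 0)ᵀ = 0. ✓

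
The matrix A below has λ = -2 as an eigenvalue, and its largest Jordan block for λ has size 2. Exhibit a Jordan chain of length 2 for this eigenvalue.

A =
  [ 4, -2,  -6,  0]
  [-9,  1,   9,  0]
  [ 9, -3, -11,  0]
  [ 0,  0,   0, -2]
A Jordan chain for λ = -2 of length 2:
v_1 = (6, -9, 9, 0)ᵀ
v_2 = (1, 0, 0, 0)ᵀ

Let N = A − (-2)·I. We want v_2 with N^2 v_2 = 0 but N^1 v_2 ≠ 0; then v_{j-1} := N · v_j for j = 2, …, 2.

Pick v_2 = (1, 0, 0, 0)ᵀ.
Then v_1 = N · v_2 = (6, -9, 9, 0)ᵀ.

Sanity check: (A − (-2)·I) v_1 = (0, 0, 0, 0)ᵀ = 0. ✓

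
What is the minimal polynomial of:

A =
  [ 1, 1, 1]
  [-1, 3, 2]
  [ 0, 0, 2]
x^3 - 6*x^2 + 12*x - 8

The characteristic polynomial is χ_A(x) = (x - 2)^3, so the eigenvalues are known. The minimal polynomial is
  m_A(x) = Π_λ (x − λ)^{k_λ}
where k_λ is the size of the *largest* Jordan block for λ (equivalently, the smallest k with (A − λI)^k v = 0 for every generalised eigenvector v of λ).

  λ = 2: largest Jordan block has size 3, contributing (x − 2)^3

So m_A(x) = (x - 2)^3 = x^3 - 6*x^2 + 12*x - 8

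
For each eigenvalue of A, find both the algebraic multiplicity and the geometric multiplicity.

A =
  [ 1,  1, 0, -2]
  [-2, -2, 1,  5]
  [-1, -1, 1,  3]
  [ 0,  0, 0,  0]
λ = 0: alg = 4, geom = 2

Step 1 — factor the characteristic polynomial to read off the algebraic multiplicities:
  χ_A(x) = x^4

Step 2 — compute geometric multiplicities via the rank-nullity identity g(λ) = n − rank(A − λI):
  rank(A − (0)·I) = 2, so dim ker(A − (0)·I) = n − 2 = 2

Summary:
  λ = 0: algebraic multiplicity = 4, geometric multiplicity = 2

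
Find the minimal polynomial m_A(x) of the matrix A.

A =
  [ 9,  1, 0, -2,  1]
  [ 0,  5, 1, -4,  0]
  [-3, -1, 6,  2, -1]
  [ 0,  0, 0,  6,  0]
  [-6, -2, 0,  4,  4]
x^3 - 18*x^2 + 108*x - 216

The characteristic polynomial is χ_A(x) = (x - 6)^5, so the eigenvalues are known. The minimal polynomial is
  m_A(x) = Π_λ (x − λ)^{k_λ}
where k_λ is the size of the *largest* Jordan block for λ (equivalently, the smallest k with (A − λI)^k v = 0 for every generalised eigenvector v of λ).

  λ = 6: largest Jordan block has size 3, contributing (x − 6)^3

So m_A(x) = (x - 6)^3 = x^3 - 18*x^2 + 108*x - 216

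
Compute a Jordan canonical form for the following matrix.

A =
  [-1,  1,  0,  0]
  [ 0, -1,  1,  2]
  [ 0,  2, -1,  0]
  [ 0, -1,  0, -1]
J_3(-1) ⊕ J_1(-1)

The characteristic polynomial is
  det(x·I − A) = x^4 + 4*x^3 + 6*x^2 + 4*x + 1 = (x + 1)^4

Eigenvalues and multiplicities (the geometric multiplicity of λ is n − rank(A − λI), which equals the number of Jordan blocks for λ):
  λ = -1: algebraic multiplicity = 4, geometric multiplicity = 2

Determining the block sizes for each eigenvalue:
  λ = -1: with am = 4 and gm = 2, the partition is not yet determined (e.g. several partitions of 4 into 2 parts exist). Let N = A − (-1)·I. Computing rank(N^1) = 2, rank(N^2) = 1, rank(N^3) = 0; the number of blocks of size ≥ j is rank(N^{j−1}) − rank(N^j), giving [2, 1, 1]. So we have 1 block(s) of size 3, 1 block(s) of size 1 → block sizes [3, 1]

Assembling the blocks gives a Jordan form
J =
  [-1,  1,  0,  0]
  [ 0, -1,  1,  0]
  [ 0,  0, -1,  0]
  [ 0,  0,  0, -1]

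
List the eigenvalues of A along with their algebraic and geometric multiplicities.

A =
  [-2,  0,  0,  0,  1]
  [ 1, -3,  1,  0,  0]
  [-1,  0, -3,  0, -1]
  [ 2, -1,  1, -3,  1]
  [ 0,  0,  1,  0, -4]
λ = -3: alg = 5, geom = 2

Step 1 — factor the characteristic polynomial to read off the algebraic multiplicities:
  χ_A(x) = (x + 3)^5

Step 2 — compute geometric multiplicities via the rank-nullity identity g(λ) = n − rank(A − λI):
  rank(A − (-3)·I) = 3, so dim ker(A − (-3)·I) = n − 3 = 2

Summary:
  λ = -3: algebraic multiplicity = 5, geometric multiplicity = 2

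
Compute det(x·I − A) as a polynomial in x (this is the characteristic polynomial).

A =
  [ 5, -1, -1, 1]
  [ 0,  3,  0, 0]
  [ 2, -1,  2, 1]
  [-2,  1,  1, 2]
x^4 - 12*x^3 + 54*x^2 - 108*x + 81

Expanding det(x·I − A) (e.g. by cofactor expansion or by noting that A is similar to its Jordan form J, which has the same characteristic polynomial as A) gives
  χ_A(x) = x^4 - 12*x^3 + 54*x^2 - 108*x + 81
which factors as (x - 3)^4. The eigenvalues (with algebraic multiplicities) are λ = 3 with multiplicity 4.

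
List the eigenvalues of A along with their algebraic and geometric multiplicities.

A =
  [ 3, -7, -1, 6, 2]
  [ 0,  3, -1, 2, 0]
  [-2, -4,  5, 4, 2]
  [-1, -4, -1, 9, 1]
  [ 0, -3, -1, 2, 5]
λ = 5: alg = 5, geom = 2

Step 1 — factor the characteristic polynomial to read off the algebraic multiplicities:
  χ_A(x) = (x - 5)^5

Step 2 — compute geometric multiplicities via the rank-nullity identity g(λ) = n − rank(A − λI):
  rank(A − (5)·I) = 3, so dim ker(A − (5)·I) = n − 3 = 2

Summary:
  λ = 5: algebraic multiplicity = 5, geometric multiplicity = 2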